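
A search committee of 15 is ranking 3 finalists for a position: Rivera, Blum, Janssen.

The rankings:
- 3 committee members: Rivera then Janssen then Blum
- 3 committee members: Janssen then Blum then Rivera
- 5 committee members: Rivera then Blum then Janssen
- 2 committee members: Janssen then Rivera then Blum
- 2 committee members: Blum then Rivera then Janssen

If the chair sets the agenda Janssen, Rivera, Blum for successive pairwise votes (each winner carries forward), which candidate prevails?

Rivera

Round 1: Janssen vs Rivera — 5–10, Rivera advances.
Round 2: Rivera vs Blum — 10–5, Rivera advances.
Rivera survives the agenda.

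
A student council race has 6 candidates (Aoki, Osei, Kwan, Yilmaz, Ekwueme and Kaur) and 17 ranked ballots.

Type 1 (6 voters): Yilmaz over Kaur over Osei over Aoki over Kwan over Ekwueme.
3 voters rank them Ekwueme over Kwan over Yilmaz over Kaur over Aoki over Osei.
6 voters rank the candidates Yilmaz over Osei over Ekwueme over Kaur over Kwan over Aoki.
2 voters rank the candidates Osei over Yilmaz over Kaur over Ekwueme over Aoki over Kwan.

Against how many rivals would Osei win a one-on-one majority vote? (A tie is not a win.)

3

Osei against each rival (17 voters):
Osei vs Aoki: Osei wins 14–3.
Osei vs Kwan: Osei is ranked higher on 6+6+2 = 14 ballots, Kwan on 3. Osei wins 14–3.
Osei vs Yilmaz: Osei is ranked higher on 2 ballots, Yilmaz on 15. Yilmaz wins 15–2.
Osei vs Ekwueme: 6+6+2 = 14 for Osei, 3 for Ekwueme — Osei by 14–3.
Osei vs Kaur: Osei preferred on 6+2 = 8 ballots; Kaur wins 9–8.
Osei beats Aoki, Kwan, Ekwueme; loses to Yilmaz, Kaur — 3 pairwise wins.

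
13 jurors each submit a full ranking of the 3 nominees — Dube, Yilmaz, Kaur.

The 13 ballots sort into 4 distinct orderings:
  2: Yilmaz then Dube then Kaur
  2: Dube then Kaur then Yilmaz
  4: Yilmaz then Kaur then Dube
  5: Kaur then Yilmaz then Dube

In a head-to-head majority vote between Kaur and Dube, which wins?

Kaur

Ballots ranking Kaur above Dube: 4 + 5 = 9.
Ballots ranking Dube above Kaur: 13 − 9 = 4.
Kaur wins the head-to-head 9–4.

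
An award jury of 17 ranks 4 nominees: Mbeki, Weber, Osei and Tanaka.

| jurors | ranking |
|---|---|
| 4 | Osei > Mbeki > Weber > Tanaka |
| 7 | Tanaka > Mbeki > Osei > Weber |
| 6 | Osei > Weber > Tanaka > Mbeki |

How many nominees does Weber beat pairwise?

Weber against each rival (17 jurors):
Weber vs Mbeki: Weber preferred on 6 ballots; Mbeki wins 11–6.
Weber vs Osei: 0 for Weber, 17 for Osei — Osei by 17–0.
Weber–Tanaka: Weber 10–7.
Weber beats Tanaka; loses to Mbeki, Osei — 1 pairwise win.

1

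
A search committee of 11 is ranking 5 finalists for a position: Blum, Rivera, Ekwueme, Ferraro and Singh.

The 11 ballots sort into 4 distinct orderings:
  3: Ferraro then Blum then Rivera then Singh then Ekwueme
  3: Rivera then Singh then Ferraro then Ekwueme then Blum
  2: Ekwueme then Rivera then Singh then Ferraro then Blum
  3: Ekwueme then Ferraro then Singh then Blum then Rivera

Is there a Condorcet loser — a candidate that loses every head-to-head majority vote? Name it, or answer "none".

Pairwise majorities:
Blum vs Rivera: Blum wins 6–5.
Blum vs Ekwueme: Ekwueme wins 8–3.
Blum vs Ferraro: Ferraro, 11–0.
Blum–Singh: Singh 8–3.
Rivera vs Ekwueme: 3+3 = 6 for Rivera, 5 for Ekwueme — Rivera by 6–5.
Rivera vs Ferraro: 3+2 = 5 for Rivera, 6 for Ferraro — Ferraro by 6–5.
Rivera–Singh: Rivera 8–3.
Ekwueme vs Ferraro: Ekwueme preferred on 2+3 = 5 ballots; Ferraro wins 6–5.
Ekwueme vs Singh: Singh, 6–5.
Ferraro vs Singh: Ferraro preferred on 3+3 = 6 ballots; Ferraro wins 6–5.
No candidate is winless: Blum beats Rivera; Rivera beats Ekwueme; Ekwueme beats Blum; Ferraro beats Blum; Singh beats Blum. There is no Condorcet loser.

none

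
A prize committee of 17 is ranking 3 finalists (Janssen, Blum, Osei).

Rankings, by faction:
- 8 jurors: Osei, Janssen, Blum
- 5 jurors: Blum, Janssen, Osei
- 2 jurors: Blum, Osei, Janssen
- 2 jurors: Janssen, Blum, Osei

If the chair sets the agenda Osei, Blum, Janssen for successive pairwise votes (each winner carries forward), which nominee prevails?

Round 1: Osei vs Blum — 8–9, Blum advances.
Round 2: Blum vs Janssen — 7–10, Janssen advances.
Janssen survives the agenda.

Janssen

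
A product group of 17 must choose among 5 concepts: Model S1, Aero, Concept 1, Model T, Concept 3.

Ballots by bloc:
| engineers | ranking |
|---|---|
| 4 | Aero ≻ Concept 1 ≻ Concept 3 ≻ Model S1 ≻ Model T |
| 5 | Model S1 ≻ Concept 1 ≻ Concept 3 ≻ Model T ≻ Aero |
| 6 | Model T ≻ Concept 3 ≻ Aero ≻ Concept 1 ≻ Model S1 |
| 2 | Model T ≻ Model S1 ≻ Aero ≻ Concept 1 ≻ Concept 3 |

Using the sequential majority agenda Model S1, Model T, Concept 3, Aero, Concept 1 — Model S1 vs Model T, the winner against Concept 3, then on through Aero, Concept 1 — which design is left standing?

Concept 1

Round 1: Model S1 vs Model T — 9–8, Model S1 advances.
Round 2: Model S1 vs Concept 3 — 7–10, Concept 3 advances.
Round 3: Concept 3 vs Aero — 11–6, Concept 3 advances.
Round 4: Concept 3 vs Concept 1 — 6–11, Concept 1 advances.
The agenda winner is Concept 1.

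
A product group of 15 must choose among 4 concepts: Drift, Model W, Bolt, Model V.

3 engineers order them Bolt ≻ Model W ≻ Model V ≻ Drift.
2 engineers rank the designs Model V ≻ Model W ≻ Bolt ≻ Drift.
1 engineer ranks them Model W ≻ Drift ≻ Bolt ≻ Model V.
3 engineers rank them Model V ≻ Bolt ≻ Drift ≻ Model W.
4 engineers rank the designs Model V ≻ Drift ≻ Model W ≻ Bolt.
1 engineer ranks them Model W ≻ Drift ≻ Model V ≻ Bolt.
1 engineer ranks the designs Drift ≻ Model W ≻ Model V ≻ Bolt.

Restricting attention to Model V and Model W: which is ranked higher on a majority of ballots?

Model V

Ballots ranking Model V above Model W: 2 + 3 + 4 = 9.
Ballots ranking Model W above Model V: 15 − 9 = 6.
Model V wins the head-to-head 9–6.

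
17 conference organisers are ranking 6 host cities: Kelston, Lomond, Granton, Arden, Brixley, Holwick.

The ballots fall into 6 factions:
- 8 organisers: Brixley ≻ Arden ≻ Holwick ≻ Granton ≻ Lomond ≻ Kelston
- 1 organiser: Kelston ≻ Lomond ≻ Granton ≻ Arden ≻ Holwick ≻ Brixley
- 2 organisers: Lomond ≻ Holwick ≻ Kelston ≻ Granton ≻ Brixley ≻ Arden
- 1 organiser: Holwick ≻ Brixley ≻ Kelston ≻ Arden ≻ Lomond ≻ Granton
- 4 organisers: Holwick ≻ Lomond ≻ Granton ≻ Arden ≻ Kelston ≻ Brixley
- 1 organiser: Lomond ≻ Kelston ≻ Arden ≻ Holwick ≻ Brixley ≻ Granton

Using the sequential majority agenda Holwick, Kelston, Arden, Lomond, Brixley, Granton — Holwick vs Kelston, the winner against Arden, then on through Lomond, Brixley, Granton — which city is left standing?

Round 1: Holwick vs Kelston — 15–2, Holwick advances.
Round 2: Holwick vs Arden — 7–10, Arden advances.
Round 3: Arden vs Lomond — 9–8, Arden advances.
Round 4: Arden vs Brixley — 6–11, Brixley advances.
Round 5: Brixley vs Granton — 10–7, Brixley advances.
The agenda winner is Brixley.

Brixley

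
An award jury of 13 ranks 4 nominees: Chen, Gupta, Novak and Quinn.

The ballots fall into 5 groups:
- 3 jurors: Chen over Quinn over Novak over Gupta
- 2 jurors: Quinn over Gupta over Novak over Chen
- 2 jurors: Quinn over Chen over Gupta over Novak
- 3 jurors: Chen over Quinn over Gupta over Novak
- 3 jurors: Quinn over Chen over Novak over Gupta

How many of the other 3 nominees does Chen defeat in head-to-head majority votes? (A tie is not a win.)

Chen against each rival (13 jurors):
Chen vs Gupta: Chen is ranked higher on 3+2+3+3 = 11 ballots, Gupta on 2. Chen wins 11–2.
Chen vs Novak: 11 to 2, Chen.
Chen vs Quinn: 6 to 7, Quinn.
Chen beats Gupta, Novak; loses to Quinn — 2 pairwise wins.

2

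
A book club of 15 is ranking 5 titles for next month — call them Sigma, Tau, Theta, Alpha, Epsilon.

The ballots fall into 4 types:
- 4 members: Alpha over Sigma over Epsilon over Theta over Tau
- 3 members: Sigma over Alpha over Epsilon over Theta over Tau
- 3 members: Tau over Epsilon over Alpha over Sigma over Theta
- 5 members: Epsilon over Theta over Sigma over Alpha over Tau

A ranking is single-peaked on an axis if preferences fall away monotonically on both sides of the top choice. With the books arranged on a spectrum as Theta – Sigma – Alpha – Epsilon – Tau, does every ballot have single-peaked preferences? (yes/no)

Axis positions: Theta=1, Sigma=2, Alpha=3, Epsilon=4, Tau=5.
Type 1 (peak Alpha at position 3): ranking walks positions 3-2-4-1-5, expanding outward from the peak — single-peaked.
Type 2 (peak Sigma at position 2): ranking walks positions 2-3-4-1-5, expanding outward from the peak — single-peaked.
Type 3 (peak Tau at position 5): ranking walks positions 5-4-3-2-1, expanding outward from the peak — single-peaked.
Type 4: ranking walks positions 4-1-2-3-5; Theta is ranked above Alpha even though Alpha lies between Theta and the peak Epsilon on the axis — preferences dip and rise again. Not single-peaked.
Type 4 violates single-peakedness, so the profile is not single-peaked on this axis.

no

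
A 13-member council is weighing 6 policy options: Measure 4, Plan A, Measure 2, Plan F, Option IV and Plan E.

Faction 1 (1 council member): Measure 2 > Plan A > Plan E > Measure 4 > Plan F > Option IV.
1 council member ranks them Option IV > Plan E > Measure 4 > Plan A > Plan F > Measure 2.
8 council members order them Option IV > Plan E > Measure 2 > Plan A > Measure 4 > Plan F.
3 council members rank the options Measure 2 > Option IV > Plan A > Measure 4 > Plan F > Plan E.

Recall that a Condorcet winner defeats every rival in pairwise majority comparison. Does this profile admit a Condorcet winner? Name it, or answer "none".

Check each pair by majority over 13 ballots:
Measure 4–Plan A: Plan A 12–1.
Measure 4 vs Measure 2: Measure 2 wins 12–1.
Measure 4 vs Plan F: Measure 4, 13–0.
Measure 4–Option IV: Option IV 12–1.
Measure 4 vs Plan E: Plan E, 10–3.
Plan A vs Measure 2: Measure 2 wins 12–1.
Plan A vs Plan F: Plan A, 13–0.
Plan A vs Option IV: Option IV, 12–1.
Plan A–Plan E: Plan E 9–4.
Measure 2–Plan F: Measure 2 12–1.
Measure 2 vs Option IV: Option IV wins 9–4.
Measure 2 vs Plan E: Plan E wins 9–4.
Plan F–Option IV: Option IV 12–1.
Plan F vs Plan E: Plan E wins 10–3.
Option IV–Plan E: Option IV 12–1.
Option IV wins every pairwise contest, so Option IV is the Condorcet winner.

Option IV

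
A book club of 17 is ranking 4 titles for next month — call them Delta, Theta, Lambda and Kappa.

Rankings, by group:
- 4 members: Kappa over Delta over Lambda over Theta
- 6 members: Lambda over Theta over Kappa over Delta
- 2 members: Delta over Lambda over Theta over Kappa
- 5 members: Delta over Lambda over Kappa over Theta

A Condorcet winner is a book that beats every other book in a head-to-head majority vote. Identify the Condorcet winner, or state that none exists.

Pairwise majorities:
Delta–Theta: Delta 11–6.
Delta vs Lambda: Delta, 11–6.
Delta vs Kappa: Kappa wins 10–7.
Theta vs Lambda: Lambda, 17–0.
Theta vs Kappa: Kappa wins 9–8.
Lambda vs Kappa: Lambda, 13–4.
Every book loses at least once (Delta loses to Kappa; Theta loses to Delta; Lambda loses to Delta; Kappa loses to Lambda). The majority relation contains the cycle Delta > Lambda > Kappa > Delta, so there is no Condorcet winner.

none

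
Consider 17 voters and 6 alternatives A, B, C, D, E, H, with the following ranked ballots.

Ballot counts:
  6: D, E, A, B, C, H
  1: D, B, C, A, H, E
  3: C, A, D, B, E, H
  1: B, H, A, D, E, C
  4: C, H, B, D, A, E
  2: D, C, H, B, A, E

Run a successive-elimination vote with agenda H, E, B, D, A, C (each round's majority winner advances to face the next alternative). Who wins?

D

Round 1: H vs E — 8–9, E advances.
Round 2: E vs B — 6–11, B advances.
Round 3: B vs D — 5–12, D advances.
Round 4: D vs A — 13–4, D advances.
Round 5: D vs C — 10–7, D advances.
The agenda winner is D.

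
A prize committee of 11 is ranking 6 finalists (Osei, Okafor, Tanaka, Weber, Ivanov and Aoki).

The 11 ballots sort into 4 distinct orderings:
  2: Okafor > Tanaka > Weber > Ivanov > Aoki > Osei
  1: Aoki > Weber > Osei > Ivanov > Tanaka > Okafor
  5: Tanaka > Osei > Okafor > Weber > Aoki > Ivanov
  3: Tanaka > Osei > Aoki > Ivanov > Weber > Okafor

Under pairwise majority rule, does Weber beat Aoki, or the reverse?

Weber

Ballots ranking Weber above Aoki: 2 + 5 = 7.
Ballots ranking Aoki above Weber: 11 − 7 = 4.
Weber wins the head-to-head 7–4.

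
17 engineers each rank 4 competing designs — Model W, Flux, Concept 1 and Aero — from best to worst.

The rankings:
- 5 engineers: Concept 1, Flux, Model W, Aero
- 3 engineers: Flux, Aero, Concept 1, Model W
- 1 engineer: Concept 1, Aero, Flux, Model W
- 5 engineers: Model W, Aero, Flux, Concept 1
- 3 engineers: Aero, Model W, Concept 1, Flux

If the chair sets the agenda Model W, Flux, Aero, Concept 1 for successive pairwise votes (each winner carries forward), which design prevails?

Round 1: Model W vs Flux — 8–9, Flux advances.
Round 2: Flux vs Aero — 8–9, Aero advances.
Round 3: Aero vs Concept 1 — 11–6, Aero advances.
Aero survives the agenda.

Aero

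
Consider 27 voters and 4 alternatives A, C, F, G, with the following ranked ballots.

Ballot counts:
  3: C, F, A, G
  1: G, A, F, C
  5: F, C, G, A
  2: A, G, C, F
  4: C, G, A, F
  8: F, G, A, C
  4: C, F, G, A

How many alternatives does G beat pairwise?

G against each rival (27 voters):
G vs A: G is ranked higher on 1+5+4+8+4 = 22 ballots, A on 5. G wins 22–5.
G–C: C 16–11.
G vs F: F, 20–7.
G beats A; loses to C, F — 1 pairwise win.

1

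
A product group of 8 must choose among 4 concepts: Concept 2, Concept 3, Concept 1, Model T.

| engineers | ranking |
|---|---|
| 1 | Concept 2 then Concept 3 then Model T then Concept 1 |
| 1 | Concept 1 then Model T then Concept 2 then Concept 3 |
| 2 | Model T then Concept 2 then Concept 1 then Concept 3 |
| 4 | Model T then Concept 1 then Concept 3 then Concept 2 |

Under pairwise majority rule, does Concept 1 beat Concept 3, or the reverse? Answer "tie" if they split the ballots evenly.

Ballots ranking Concept 1 above Concept 3: 1 + 2 + 4 = 7.
Ballots ranking Concept 3 above Concept 1: 8 − 7 = 1.
Concept 1 wins the head-to-head 7–1.

Concept 1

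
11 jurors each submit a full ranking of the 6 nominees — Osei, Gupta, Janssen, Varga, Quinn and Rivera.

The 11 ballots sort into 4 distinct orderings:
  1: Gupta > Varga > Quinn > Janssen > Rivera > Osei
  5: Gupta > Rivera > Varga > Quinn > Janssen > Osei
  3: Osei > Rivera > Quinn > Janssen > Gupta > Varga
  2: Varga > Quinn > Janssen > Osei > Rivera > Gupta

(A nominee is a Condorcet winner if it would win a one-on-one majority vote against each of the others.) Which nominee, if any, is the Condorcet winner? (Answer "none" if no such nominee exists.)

Head-to-head results (11 jurors):
Osei vs Gupta: Osei preferred on 3+2 = 5 ballots; Gupta wins 6–5.
Osei vs Janssen: Osei preferred on 3 ballots; Janssen wins 8–3.
Osei vs Varga: Osei preferred on 3 ballots; Varga wins 8–3.
Osei vs Quinn: Osei preferred on 3 ballots; Quinn wins 8–3.
Osei vs Rivera: 5 to 6, Rivera.
Gupta vs Janssen: Gupta is ranked higher on 1+5 = 6 ballots, Janssen on 5. Gupta wins 6–5.
Gupta vs Varga: 1+5+3 = 9 for Gupta, 2 for Varga — Gupta by 9–2.
Gupta vs Quinn: Gupta is ranked higher on 1+5 = 6 ballots, Quinn on 5. Gupta wins 6–5.
Gupta vs Rivera: Gupta is ranked higher on 1+5 = 6 ballots, Rivera on 5. Gupta wins 6–5.
Janssen vs Varga: Janssen is ranked higher on 3 ballots, Varga on 8. Varga wins 8–3.
Janssen vs Quinn: 0 for Janssen, 11 for Quinn — Quinn by 11–0.
Janssen vs Rivera: Janssen is ranked higher on 1+2 = 3 ballots, Rivera on 8. Rivera wins 8–3.
Varga vs Quinn: Varga is ranked higher on 1+5+2 = 8 ballots, Quinn on 3. Varga wins 8–3.
Varga vs Rivera: 3 to 8, Rivera.
Quinn vs Rivera: 1+2 = 3 for Quinn, 8 for Rivera — Rivera by 8–3.
Gupta wins every pairwise contest, so Gupta is the Condorcet winner.

Gupta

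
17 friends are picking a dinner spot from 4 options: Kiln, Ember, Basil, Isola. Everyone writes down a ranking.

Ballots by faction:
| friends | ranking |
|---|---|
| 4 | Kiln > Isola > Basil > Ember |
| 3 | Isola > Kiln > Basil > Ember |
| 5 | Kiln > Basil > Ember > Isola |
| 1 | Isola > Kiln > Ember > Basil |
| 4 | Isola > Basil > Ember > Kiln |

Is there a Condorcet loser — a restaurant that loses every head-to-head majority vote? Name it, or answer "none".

Ember

Head-to-head results (17 friends):
Kiln–Ember: Kiln 13–4.
Kiln vs Basil: 4+3+5+1 = 13 for Kiln, 4 for Basil — Kiln by 13–4.
Kiln vs Isola: Kiln is ranked higher on 4+5 = 9 ballots, Isola on 8. Kiln wins 9–8.
Ember vs Basil: 1 for Ember, 16 for Basil — Basil by 16–1.
Ember vs Isola: Isola wins 12–5.
Basil vs Isola: 5 to 12, Isola.
Ember is beaten in every head-to-head and is the Condorcet loser.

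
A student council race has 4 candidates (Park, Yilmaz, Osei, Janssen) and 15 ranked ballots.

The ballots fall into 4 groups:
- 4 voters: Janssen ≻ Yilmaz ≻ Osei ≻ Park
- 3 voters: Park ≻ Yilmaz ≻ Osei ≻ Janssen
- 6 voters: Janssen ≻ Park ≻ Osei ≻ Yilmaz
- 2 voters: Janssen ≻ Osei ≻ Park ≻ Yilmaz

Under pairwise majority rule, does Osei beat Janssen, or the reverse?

Ballots ranking Osei above Janssen: 3.
Ballots ranking Janssen above Osei: 15 − 3 = 12.
Janssen wins the head-to-head 12–3.

Janssen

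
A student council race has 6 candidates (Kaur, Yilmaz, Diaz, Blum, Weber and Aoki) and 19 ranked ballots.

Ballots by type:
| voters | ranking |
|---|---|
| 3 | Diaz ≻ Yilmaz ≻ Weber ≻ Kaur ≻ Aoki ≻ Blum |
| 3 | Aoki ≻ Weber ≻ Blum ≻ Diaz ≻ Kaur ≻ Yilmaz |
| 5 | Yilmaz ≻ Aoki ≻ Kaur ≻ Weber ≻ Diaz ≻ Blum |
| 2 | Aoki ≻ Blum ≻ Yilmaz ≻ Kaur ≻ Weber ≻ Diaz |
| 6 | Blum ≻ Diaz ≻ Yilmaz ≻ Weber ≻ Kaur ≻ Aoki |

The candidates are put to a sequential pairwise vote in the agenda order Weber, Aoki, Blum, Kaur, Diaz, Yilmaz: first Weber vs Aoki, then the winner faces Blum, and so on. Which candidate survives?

Round 1: Weber vs Aoki — 9–10, Aoki advances.
Round 2: Aoki vs Blum — 13–6, Aoki advances.
Round 3: Aoki vs Kaur — 10–9, Aoki advances.
Round 4: Aoki vs Diaz — 10–9, Aoki advances.
Round 5: Aoki vs Yilmaz — 5–14, Yilmaz advances.
Yilmaz survives the agenda.

Yilmaz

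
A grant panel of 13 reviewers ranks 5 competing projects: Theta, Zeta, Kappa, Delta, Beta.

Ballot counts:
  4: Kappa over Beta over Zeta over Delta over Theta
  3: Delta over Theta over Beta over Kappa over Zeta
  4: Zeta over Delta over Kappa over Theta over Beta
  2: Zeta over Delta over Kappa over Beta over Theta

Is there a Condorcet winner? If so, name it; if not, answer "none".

Head-to-head results (13 reviewers):
Theta vs Zeta: 3 to 10, Zeta.
Theta vs Kappa: Theta is ranked higher on 3 ballots, Kappa on 10. Kappa wins 10–3.
Theta vs Delta: Theta preferred on 0 ballots; Delta wins 13–0.
Theta vs Beta: Theta is ranked higher on 3+4 = 7 ballots, Beta on 6. Theta wins 7–6.
Zeta vs Kappa: 6 to 7, Kappa.
Zeta vs Delta: 10 to 3, Zeta.
Zeta vs Beta: 4+2 = 6 for Zeta, 7 for Beta — Beta by 7–6.
Kappa vs Delta: 4 for Kappa, 9 for Delta — Delta by 9–4.
Kappa vs Beta: Kappa preferred on 4+4+2 = 10 ballots; Kappa wins 10–3.
Delta vs Beta: Delta is ranked higher on 3+4+2 = 9 ballots, Beta on 4. Delta wins 9–4.
Each project drops at least one matchup (Theta loses to Zeta; Zeta loses to Kappa; Kappa loses to Delta; Delta loses to Zeta; Beta loses to Theta); the cycle Theta > Beta > Zeta > Theta rules out a Condorcet winner.

none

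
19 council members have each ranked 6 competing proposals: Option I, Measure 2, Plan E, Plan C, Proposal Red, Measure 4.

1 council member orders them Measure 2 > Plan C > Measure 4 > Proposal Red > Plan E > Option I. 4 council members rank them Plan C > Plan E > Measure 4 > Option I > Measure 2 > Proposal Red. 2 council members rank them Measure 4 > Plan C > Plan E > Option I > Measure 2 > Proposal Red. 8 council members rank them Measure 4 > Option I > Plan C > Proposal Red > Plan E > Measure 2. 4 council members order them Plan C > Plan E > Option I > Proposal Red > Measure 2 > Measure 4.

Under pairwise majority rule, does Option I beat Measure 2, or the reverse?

Ballots ranking Option I above Measure 2: 4 + 2 + 8 + 4 = 18.
Ballots ranking Measure 2 above Option I: 19 − 18 = 1.
Option I wins the head-to-head 18–1.

Option I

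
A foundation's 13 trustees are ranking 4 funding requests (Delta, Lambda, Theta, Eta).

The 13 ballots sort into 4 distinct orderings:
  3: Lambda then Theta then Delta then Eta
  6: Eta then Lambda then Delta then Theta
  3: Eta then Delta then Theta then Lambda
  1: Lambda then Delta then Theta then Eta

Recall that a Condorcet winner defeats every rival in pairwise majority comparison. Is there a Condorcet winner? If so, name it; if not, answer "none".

Eta

Pairwise majorities:
Delta vs Lambda: Delta preferred on 3 ballots; Lambda wins 10–3.
Delta vs Theta: 6+3+1 = 10 for Delta, 3 for Theta — Delta by 10–3.
Delta vs Eta: Delta preferred on 3+1 = 4 ballots; Eta wins 9–4.
Lambda vs Theta: Lambda wins 10–3.
Lambda vs Eta: Lambda is ranked higher on 3+1 = 4 ballots, Eta on 9. Eta wins 9–4.
Theta vs Eta: Eta wins 9–4.
Eta wins every pairwise contest, so Eta is the Condorcet winner.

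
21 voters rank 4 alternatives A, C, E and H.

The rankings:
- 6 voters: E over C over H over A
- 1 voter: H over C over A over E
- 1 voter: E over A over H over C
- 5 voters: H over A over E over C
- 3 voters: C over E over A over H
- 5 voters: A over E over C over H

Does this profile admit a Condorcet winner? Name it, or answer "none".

none

Pairwise majorities:
A vs C: A is ranked higher on 1+5+5 = 11 ballots, C on 10. A wins 11–10.
A vs E: A is ranked higher on 1+5+5 = 11 ballots, E on 10. A wins 11–10.
A vs H: 1+3+5 = 9 for A, 12 for H — H by 12–9.
C vs E: C is ranked higher on 1+3 = 4 ballots, E on 17. E wins 17–4.
C vs H: 6+3+5 = 14 for C, 7 for H — C by 14–7.
E vs H: E preferred on 6+1+3+5 = 15 ballots; E wins 15–6.
No alternative is unbeaten: A loses to H; C loses to A; E loses to A; H loses to C. In particular A → C → H → A is a majority cycle — no Condorcet winner exists.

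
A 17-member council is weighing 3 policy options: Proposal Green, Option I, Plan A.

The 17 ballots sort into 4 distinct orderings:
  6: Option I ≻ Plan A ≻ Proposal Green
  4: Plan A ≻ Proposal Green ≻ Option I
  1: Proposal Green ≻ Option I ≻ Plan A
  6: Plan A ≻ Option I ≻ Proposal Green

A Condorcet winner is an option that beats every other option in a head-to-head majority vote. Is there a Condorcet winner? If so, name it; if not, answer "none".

Pairwise majorities:
Proposal Green vs Option I: Option I, 12–5.
Proposal Green vs Plan A: Plan A, 16–1.
Option I vs Plan A: Plan A wins 10–7.
Only Plan A has no losses; Plan A is the Condorcet winner.

Plan A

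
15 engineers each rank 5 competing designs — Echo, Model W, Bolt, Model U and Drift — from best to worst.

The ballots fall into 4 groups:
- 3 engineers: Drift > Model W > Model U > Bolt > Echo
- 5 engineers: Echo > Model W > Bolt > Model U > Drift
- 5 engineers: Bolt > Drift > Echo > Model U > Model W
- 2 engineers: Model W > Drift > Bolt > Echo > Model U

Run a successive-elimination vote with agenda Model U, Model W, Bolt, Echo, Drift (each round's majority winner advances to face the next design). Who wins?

Drift

Round 1: Model U vs Model W — 5–10, Model W advances.
Round 2: Model W vs Bolt — 10–5, Model W advances.
Round 3: Model W vs Echo — 5–10, Echo advances.
Round 4: Echo vs Drift — 5–10, Drift advances.
The agenda winner is Drift.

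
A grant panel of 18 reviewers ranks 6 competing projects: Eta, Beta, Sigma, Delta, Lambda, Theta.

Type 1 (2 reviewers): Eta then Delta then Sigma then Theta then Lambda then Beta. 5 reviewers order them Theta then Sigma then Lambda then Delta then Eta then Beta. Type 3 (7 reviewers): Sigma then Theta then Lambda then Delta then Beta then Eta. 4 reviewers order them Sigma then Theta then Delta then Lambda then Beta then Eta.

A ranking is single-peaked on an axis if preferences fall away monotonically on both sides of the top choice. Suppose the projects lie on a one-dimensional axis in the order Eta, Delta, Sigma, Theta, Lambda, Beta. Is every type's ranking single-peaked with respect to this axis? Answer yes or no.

yes

Axis positions: Eta=1, Delta=2, Sigma=3, Theta=4, Lambda=5, Beta=6.
Type 1 (peak Eta at position 1): ranking walks positions 1-2-3-4-5-6, expanding outward from the peak — single-peaked.
Type 2 (peak Theta at position 4): ranking walks positions 4-3-5-2-1-6, expanding outward from the peak — single-peaked.
Type 3 (peak Sigma at position 3): ranking walks positions 3-4-5-2-6-1, expanding outward from the peak — single-peaked.
Type 4 (peak Sigma at position 3): ranking walks positions 3-4-2-5-6-1, expanding outward from the peak — single-peaked.
Every ranking is single-peaked on this axis.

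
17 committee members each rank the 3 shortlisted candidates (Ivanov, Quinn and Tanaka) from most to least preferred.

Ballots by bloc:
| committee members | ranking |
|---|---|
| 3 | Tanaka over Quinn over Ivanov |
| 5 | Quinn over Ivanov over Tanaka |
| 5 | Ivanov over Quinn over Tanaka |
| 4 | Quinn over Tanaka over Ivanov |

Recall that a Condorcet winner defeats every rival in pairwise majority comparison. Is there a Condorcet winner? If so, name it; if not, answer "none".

Quinn

Head-to-head results (17 committee members):
Ivanov–Quinn: Quinn 12–5.
Ivanov vs Tanaka: 10 to 7, Ivanov.
Quinn vs Tanaka: 14 to 3, Quinn.
Quinn beats each of Ivanov, Tanaka — Quinn is the Condorcet winner.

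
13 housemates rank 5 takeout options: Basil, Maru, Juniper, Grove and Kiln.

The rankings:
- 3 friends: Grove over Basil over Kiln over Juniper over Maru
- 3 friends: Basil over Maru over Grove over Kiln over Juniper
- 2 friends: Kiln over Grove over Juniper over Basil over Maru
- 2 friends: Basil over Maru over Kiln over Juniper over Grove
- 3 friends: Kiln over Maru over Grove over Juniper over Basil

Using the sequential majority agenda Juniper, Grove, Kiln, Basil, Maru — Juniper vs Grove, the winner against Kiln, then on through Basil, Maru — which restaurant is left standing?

Round 1: Juniper vs Grove — 2–11, Grove advances.
Round 2: Grove vs Kiln — 6–7, Kiln advances.
Round 3: Kiln vs Basil — 5–8, Basil advances.
Round 4: Basil vs Maru — 10–3, Basil advances.
The agenda winner is Basil.

Basil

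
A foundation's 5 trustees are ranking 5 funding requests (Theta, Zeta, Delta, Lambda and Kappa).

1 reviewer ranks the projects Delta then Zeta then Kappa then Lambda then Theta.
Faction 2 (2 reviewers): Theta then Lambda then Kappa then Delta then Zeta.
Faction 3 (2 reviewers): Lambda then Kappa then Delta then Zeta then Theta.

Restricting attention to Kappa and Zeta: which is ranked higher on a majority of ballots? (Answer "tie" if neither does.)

Kappa

Ballots ranking Kappa above Zeta: 2 + 2 = 4.
Ballots ranking Zeta above Kappa: 5 − 4 = 1.
Kappa wins the head-to-head 4–1.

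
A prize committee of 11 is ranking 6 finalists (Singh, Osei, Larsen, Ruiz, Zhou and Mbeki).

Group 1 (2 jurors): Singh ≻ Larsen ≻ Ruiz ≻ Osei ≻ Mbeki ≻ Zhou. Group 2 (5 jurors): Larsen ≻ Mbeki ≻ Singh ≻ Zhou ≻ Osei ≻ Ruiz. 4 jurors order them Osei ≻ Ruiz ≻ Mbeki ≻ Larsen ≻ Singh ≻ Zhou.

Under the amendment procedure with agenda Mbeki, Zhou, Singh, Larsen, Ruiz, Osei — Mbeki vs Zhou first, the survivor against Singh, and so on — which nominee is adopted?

Larsen

Round 1: Mbeki vs Zhou — 11–0, Mbeki advances.
Round 2: Mbeki vs Singh — 9–2, Mbeki advances.
Round 3: Mbeki vs Larsen — 4–7, Larsen advances.
Round 4: Larsen vs Ruiz — 7–4, Larsen advances.
Round 5: Larsen vs Osei — 7–4, Larsen advances.
The agenda winner is Larsen.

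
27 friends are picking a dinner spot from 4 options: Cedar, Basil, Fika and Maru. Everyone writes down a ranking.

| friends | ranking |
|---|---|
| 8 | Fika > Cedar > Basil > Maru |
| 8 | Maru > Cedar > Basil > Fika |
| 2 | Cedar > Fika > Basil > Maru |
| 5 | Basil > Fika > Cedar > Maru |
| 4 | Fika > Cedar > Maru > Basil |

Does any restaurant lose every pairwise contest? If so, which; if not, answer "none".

Maru

Pairwise majorities:
Cedar–Basil: Cedar 22–5.
Cedar vs Fika: Fika wins 17–10.
Cedar vs Maru: 19 to 8, Cedar.
Basil–Fika: Fika 14–13.
Basil–Maru: Basil 15–12.
Fika–Maru: Fika 19–8.
Maru loses to every other restaurant — it is the Condorcet loser.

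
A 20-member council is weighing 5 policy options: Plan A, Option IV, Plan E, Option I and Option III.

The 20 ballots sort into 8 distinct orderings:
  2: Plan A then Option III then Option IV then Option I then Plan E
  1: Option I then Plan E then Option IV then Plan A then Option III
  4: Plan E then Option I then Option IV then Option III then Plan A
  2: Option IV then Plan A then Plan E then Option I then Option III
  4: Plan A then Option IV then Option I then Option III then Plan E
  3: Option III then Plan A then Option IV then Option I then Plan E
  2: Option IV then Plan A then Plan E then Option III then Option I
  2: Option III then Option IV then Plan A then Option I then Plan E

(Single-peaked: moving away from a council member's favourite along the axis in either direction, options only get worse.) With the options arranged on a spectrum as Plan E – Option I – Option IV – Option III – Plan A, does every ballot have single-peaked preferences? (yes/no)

no

Axis positions: Plan E=1, Option I=2, Option IV=3, Option III=4, Plan A=5.
Ballot type 1 (peak Plan A at position 5): ranking walks positions 5-4-3-2-1, expanding outward from the peak — single-peaked.
Ballot type 2: ranking walks positions 2-1-3-5-4; Plan A is ranked above Option III even though Option III lies between Plan A and the peak Option I on the axis — preferences dip and rise again. Not single-peaked.
Ballot type 3 (peak Plan E at position 1): ranking walks positions 1-2-3-4-5, expanding outward from the peak — single-peaked.
Ballot type 4: ranking walks positions 3-5-1-2-4; Plan A is ranked above Option III even though Option III lies between Plan A and the peak Option IV on the axis — preferences dip and rise again. Not single-peaked.
Ballot type 5: ranking walks positions 5-3-2-4-1; Option IV is ranked above Option III even though Option III lies between Option IV and the peak Plan A on the axis — preferences dip and rise again. Not single-peaked.
Ballot type 6 (peak Option III at position 4): ranking walks positions 4-5-3-2-1, expanding outward from the peak — single-peaked.
Ballot type 7: ranking walks positions 3-5-1-4-2; Plan A is ranked above Option III even though Option III lies between Plan A and the peak Option IV on the axis — preferences dip and rise again. Not single-peaked.
Ballot type 8 (peak Option III at position 4): ranking walks positions 4-3-5-2-1, expanding outward from the peak — single-peaked.
Ballot type 2 violates single-peakedness, so the profile is not single-peaked on this axis.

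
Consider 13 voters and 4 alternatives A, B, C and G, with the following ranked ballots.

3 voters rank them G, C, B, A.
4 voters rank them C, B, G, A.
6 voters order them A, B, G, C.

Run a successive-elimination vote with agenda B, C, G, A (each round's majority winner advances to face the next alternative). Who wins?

Round 1: B vs C — 6–7, C advances.
Round 2: C vs G — 4–9, G advances.
Round 3: G vs A — 7–6, G advances.
G survives the agenda.

G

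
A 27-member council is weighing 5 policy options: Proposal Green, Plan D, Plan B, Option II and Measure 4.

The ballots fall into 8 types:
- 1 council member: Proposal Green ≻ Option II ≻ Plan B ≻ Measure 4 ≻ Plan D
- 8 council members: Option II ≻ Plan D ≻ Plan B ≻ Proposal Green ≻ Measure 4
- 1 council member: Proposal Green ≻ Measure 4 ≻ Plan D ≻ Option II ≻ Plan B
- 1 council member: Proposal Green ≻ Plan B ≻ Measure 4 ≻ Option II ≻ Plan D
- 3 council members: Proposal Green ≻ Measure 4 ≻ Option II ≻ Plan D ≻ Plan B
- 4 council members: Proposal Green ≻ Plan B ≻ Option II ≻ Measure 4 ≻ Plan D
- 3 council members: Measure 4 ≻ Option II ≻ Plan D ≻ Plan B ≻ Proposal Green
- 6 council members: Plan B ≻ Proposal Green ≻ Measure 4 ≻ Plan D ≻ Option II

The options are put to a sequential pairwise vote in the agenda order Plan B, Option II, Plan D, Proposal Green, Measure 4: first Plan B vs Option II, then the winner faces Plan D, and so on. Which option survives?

Round 1: Plan B vs Option II — 11–16, Option II advances.
Round 2: Option II vs Plan D — 20–7, Option II advances.
Round 3: Option II vs Proposal Green — 11–16, Proposal Green advances.
Round 4: Proposal Green vs Measure 4 — 24–3, Proposal Green advances.
Proposal Green survives the agenda.

Proposal Green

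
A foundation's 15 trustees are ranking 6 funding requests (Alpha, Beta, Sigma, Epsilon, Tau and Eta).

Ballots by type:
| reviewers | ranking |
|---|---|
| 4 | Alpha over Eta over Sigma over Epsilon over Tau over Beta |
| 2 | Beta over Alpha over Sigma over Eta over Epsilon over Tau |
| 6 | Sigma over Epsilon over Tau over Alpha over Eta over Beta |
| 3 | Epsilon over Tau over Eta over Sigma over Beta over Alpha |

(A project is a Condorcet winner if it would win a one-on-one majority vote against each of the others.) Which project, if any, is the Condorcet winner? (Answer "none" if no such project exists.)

Pairwise majorities:
Alpha vs Beta: Alpha, 10–5.
Alpha–Sigma: Sigma 9–6.
Alpha vs Epsilon: Epsilon, 9–6.
Alpha vs Tau: Tau wins 9–6.
Alpha vs Eta: Alpha wins 12–3.
Beta vs Sigma: Sigma wins 13–2.
Beta vs Epsilon: Epsilon wins 13–2.
Beta–Tau: Tau 13–2.
Beta vs Eta: Eta wins 13–2.
Sigma vs Epsilon: Sigma wins 12–3.
Sigma vs Tau: Sigma, 12–3.
Sigma–Eta: Sigma 8–7.
Epsilon–Tau: Epsilon 15–0.
Epsilon vs Eta: Epsilon, 9–6.
Tau vs Eta: Tau, 9–6.
Sigma defeats every rival head-to-head and is the Condorcet winner.

Sigma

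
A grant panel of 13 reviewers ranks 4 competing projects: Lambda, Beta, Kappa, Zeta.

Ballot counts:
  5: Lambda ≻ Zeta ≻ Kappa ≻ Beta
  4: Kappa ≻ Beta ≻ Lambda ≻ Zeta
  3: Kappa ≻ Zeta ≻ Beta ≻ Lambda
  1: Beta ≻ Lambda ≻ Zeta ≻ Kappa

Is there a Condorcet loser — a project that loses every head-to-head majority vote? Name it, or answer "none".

none

Pairwise majorities:
Lambda vs Beta: 5 to 8, Beta.
Lambda vs Kappa: Kappa, 7–6.
Lambda vs Zeta: Lambda, 10–3.
Beta vs Kappa: Kappa, 12–1.
Beta vs Zeta: Beta is ranked higher on 4+1 = 5 ballots, Zeta on 8. Zeta wins 8–5.
Kappa vs Zeta: Kappa wins 7–6.
No project is winless: Lambda beats Zeta; Beta beats Lambda; Kappa beats Lambda; Zeta beats Beta. There is no Condorcet loser.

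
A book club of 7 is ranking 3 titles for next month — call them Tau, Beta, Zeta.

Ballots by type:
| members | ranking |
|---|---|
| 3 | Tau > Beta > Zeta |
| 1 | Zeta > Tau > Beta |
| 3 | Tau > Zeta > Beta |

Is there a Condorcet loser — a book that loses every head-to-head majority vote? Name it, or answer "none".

Head-to-head results (7 members):
Tau vs Beta: Tau is ranked higher on 3+1+3 = 7 ballots, Beta on 0. Tau wins 7–0.
Tau vs Zeta: Tau is ranked higher on 3+3 = 6 ballots, Zeta on 1. Tau wins 6–1.
Beta vs Zeta: Zeta wins 4–3.
Beta loses to every other book — it is the Condorcet loser.

Beta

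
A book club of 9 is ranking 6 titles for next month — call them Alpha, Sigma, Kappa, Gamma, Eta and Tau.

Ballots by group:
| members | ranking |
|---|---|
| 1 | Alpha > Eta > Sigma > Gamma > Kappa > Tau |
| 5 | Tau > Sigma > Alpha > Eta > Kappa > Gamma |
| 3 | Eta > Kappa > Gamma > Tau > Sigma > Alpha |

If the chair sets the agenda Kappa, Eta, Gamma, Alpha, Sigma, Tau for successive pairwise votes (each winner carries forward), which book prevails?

Round 1: Kappa vs Eta — 0–9, Eta advances.
Round 2: Eta vs Gamma — 9–0, Eta advances.
Round 3: Eta vs Alpha — 3–6, Alpha advances.
Round 4: Alpha vs Sigma — 1–8, Sigma advances.
Round 5: Sigma vs Tau — 1–8, Tau advances.
Tau survives the agenda.

Tau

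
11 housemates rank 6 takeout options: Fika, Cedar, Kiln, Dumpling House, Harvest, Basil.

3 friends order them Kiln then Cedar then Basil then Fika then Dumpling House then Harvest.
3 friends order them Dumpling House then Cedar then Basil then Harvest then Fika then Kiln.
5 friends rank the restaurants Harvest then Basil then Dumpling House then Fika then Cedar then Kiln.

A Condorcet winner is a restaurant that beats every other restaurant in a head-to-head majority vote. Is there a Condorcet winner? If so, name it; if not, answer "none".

Pairwise majorities:
Fika vs Cedar: Cedar wins 6–5.
Fika vs Kiln: Fika, 8–3.
Fika vs Dumpling House: Dumpling House wins 8–3.
Fika vs Harvest: Harvest, 8–3.
Fika vs Basil: Basil wins 11–0.
Cedar vs Kiln: Cedar wins 8–3.
Cedar vs Dumpling House: Dumpling House, 8–3.
Cedar vs Harvest: Cedar wins 6–5.
Cedar vs Basil: Cedar wins 6–5.
Kiln vs Dumpling House: Dumpling House wins 8–3.
Kiln–Harvest: Harvest 8–3.
Kiln vs Basil: Basil wins 8–3.
Dumpling House vs Harvest: Dumpling House, 6–5.
Dumpling House vs Basil: Basil, 8–3.
Harvest–Basil: Basil 6–5.
Each restaurant drops at least one matchup (Fika loses to Cedar; Cedar loses to Dumpling House; Kiln loses to Fika; Dumpling House loses to Basil; Harvest loses to Cedar; Basil loses to Cedar); the cycle Cedar > Basil > Dumpling House > Cedar rules out a Condorcet winner.

none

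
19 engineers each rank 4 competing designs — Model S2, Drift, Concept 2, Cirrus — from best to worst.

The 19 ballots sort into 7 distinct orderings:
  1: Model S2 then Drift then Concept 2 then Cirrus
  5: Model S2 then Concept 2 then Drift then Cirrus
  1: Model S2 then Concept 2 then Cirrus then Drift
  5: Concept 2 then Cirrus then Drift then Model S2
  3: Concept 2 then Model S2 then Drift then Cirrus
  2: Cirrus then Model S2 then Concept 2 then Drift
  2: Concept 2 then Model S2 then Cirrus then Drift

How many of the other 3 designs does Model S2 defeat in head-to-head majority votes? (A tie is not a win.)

Model S2 against each rival (19 engineers):
Model S2 vs Drift: Model S2, 14–5.
Model S2 vs Concept 2: Concept 2, 10–9.
Model S2 vs Cirrus: Model S2 preferred on 1+5+1+3+2 = 12 ballots; Model S2 wins 12–7.
Model S2 beats Drift, Cirrus; loses to Concept 2 — 2 pairwise wins.

2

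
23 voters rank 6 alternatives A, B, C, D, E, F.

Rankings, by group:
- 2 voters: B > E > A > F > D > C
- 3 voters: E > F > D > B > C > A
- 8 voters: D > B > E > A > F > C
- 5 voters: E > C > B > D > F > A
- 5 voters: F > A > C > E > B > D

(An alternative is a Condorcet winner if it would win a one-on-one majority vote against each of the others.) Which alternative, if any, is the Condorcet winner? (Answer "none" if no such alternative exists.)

Check each pair by majority over 23 ballots:
A vs B: A is ranked higher on 5 ballots, B on 18. B wins 18–5.
A vs C: A is ranked higher on 2+8+5 = 15 ballots, C on 8. A wins 15–8.
A vs D: A preferred on 2+5 = 7 ballots; D wins 16–7.
A vs E: 5 to 18, E.
A vs F: A is ranked higher on 2+8 = 10 ballots, F on 13. F wins 13–10.
B vs C: 2+3+8 = 13 for B, 10 for C — B by 13–10.
B vs D: B preferred on 2+5+5 = 12 ballots; B wins 12–11.
B vs E: B preferred on 2+8 = 10 ballots; E wins 13–10.
B vs F: 2+8+5 = 15 for B, 8 for F — B by 15–8.
C vs D: C is ranked higher on 5+5 = 10 ballots, D on 13. D wins 13–10.
C vs E: C is ranked higher on 5 ballots, E on 18. E wins 18–5.
C vs F: C is ranked higher on 5 ballots, F on 18. F wins 18–5.
D vs E: 8 to 15, E.
D vs F: 13 to 10, D.
E vs F: E preferred on 2+3+8+5 = 18 ballots; E wins 18–5.
E wins every pairwise contest, so E is the Condorcet winner.

E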